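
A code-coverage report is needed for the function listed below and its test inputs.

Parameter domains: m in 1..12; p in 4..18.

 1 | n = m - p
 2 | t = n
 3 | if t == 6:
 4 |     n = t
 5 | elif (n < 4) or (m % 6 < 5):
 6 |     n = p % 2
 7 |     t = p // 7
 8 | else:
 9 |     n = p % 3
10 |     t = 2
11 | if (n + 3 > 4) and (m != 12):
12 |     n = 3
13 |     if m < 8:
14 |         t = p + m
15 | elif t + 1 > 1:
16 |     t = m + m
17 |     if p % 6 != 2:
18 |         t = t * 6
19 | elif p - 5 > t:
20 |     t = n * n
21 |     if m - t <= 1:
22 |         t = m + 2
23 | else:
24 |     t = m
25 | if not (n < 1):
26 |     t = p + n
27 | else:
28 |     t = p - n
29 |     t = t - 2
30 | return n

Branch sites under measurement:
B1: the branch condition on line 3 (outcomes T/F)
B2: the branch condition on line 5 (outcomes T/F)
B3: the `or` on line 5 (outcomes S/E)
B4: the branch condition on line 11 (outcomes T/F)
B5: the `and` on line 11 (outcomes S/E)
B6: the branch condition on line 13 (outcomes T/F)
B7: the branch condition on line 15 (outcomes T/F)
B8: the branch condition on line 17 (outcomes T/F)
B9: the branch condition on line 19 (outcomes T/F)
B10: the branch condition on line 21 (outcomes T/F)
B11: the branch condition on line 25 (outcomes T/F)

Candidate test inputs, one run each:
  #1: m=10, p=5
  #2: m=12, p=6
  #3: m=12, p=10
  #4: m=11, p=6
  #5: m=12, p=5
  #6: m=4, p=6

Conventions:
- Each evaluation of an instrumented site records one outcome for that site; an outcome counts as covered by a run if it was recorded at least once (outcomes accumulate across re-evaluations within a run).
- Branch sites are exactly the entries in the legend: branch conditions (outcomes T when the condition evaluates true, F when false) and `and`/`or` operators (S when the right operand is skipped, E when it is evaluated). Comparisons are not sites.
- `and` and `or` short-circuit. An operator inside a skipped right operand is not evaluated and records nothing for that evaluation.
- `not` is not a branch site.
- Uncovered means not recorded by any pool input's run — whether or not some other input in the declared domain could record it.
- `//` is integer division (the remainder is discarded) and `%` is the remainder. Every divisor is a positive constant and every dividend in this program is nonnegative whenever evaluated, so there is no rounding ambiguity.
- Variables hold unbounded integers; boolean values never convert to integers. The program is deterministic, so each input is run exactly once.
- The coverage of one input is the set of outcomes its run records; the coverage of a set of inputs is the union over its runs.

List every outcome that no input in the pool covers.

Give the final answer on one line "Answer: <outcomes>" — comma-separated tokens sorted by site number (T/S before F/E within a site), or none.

#1 (m=10, p=5) -> B1->F, B3->E, B2->T, B5->S, B4->F, B7->F, B9->F, B11->T; covered: B1=F, B2=T, B3=E, B4=F, B5=S, B7=F, B9=F, B11=T
#2 (m=12, p=6) -> B1->T, B5->E, B4->F, B7->T, B8->T, B11->T; covered: B1=T, B4=F, B5=E, B7=T, B8=T, B11=T
#3 (m=12, p=10) -> B1->F, B3->S, B2->T, B5->S, B4->F, B7->T, B8->T, B11->F; covered: B1=F, B2=T, B3=S, B4=F, B5=S, B7=T, B8=T, B11=F
#4 (m=11, p=6) -> B1->F, B3->E, B2->F, B5->S, B4->F, B7->T, B8->T, B11->F; covered: B1=F, B2=F, B3=E, B4=F, B5=S, B7=T, B8=T, B11=F
#5 (m=12, p=5) -> B1->F, B3->E, B2->T, B5->S, B4->F, B7->F, B9->F, B11->T; covered: B1=F, B2=T, B3=E, B4=F, B5=S, B7=F, B9=F, B11=T
#6 (m=4, p=6) -> B1->F, B3->S, B2->T, B5->S, B4->F, B7->F, B9->T, B10->F, B11->F; covered: B1=F, B2=T, B3=S, B4=F, B5=S, B7=F, B9=T, B10=F, B11=F
union over the pool: B1=T, B1=F, B2=T, B2=F, B3=S, B3=E, B4=F, B5=S, B5=E, B7=T, B7=F, B8=T, B9=T, B9=F, B10=F, B11=T, B11=F
uncovered (5 of 22): B4=T, B6=T, B6=F, B8=F, B10=T

Answer: B4=T, B6=T, B6=F, B8=F, B10=T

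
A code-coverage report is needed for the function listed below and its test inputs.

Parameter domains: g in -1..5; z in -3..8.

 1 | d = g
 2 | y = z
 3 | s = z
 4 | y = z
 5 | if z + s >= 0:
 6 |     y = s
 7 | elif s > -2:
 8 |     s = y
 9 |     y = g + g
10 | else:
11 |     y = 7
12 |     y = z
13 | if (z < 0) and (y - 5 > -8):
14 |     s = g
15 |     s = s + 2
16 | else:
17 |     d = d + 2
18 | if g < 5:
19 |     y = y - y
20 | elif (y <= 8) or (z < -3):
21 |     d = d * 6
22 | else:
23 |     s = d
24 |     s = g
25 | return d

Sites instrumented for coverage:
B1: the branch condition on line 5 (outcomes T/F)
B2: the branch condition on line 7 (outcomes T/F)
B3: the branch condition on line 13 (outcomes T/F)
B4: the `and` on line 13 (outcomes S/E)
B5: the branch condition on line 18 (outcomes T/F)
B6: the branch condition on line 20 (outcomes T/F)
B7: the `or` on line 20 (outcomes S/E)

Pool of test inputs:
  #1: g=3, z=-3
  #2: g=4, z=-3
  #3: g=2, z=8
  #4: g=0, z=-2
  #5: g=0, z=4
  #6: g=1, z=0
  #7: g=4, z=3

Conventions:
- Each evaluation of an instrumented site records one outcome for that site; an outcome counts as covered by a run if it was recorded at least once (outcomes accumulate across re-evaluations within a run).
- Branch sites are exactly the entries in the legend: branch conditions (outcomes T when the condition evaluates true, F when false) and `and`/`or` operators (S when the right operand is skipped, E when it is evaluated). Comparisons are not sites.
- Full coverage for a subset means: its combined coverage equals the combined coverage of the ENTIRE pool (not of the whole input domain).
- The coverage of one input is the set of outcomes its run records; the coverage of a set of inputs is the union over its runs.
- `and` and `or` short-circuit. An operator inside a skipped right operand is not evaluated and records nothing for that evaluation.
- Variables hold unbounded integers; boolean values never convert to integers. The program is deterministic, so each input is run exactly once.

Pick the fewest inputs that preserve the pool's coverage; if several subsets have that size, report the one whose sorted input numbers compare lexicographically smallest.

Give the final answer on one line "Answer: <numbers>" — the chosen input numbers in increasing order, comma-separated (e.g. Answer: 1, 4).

#1 (g=3, z=-3) -> covered: B1=F, B2=F, B3=F, B4=E, B5=T
#2 (g=4, z=-3) -> covered: B1=F, B2=F, B3=F, B4=E, B5=T
#3 (g=2, z=8) -> covered: B1=T, B3=F, B4=S, B5=T
#4 (g=0, z=-2) -> covered: B1=F, B2=F, B3=T, B4=E, B5=T
#5 (g=0, z=4) -> covered: B1=T, B3=F, B4=S, B5=T
#6 (g=1, z=0) -> covered: B1=T, B3=F, B4=S, B5=T
#7 (g=4, z=3) -> covered: B1=T, B3=F, B4=S, B5=T
pool-wide coverage (8 outcomes): B1=T, B1=F, B2=F, B3=T, B3=F, B4=S, B4=E, B5=T
no size-1 subset reaches all 8 outcomes (best union: 5/8)
inputs {3, 4} (size 2) cover everything; no size-2 subset with a lexicographically smaller index list covers all 8

Answer: 3, 4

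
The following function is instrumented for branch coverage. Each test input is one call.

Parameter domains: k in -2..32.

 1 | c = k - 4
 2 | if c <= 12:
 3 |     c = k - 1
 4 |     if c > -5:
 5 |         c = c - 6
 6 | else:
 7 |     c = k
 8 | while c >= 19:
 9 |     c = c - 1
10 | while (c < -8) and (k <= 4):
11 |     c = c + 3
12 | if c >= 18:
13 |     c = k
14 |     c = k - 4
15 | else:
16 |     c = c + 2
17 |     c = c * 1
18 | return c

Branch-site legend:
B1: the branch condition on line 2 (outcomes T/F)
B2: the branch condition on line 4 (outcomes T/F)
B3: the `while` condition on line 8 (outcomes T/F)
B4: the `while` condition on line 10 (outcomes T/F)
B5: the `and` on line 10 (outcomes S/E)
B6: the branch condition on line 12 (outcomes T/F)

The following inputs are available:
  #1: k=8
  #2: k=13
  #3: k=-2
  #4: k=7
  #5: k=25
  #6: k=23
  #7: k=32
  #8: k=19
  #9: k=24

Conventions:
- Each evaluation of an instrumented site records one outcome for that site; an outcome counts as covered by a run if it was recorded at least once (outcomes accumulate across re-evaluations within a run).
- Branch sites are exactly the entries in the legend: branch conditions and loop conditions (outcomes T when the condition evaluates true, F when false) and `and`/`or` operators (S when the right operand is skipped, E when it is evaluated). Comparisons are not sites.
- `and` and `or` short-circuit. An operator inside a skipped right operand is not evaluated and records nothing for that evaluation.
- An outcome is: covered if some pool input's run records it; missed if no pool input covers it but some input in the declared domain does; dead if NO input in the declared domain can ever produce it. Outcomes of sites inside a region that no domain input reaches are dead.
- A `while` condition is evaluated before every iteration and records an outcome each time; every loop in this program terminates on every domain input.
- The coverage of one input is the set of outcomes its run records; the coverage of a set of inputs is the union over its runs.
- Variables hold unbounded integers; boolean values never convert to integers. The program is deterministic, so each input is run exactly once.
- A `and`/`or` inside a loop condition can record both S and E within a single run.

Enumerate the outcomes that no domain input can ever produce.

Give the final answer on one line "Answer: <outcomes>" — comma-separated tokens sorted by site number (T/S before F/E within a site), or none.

exhaustive pass over the 35-input domain:
  B2=F: zero occurrences over every domain input -> dead
  reachable outcomes have witnesses, e.g. B1=T (e.g. k=-2), B1=F (e.g. k=17), B2=T (e.g. k=-2), B3=T (e.g. k=19)

Answer: B2=F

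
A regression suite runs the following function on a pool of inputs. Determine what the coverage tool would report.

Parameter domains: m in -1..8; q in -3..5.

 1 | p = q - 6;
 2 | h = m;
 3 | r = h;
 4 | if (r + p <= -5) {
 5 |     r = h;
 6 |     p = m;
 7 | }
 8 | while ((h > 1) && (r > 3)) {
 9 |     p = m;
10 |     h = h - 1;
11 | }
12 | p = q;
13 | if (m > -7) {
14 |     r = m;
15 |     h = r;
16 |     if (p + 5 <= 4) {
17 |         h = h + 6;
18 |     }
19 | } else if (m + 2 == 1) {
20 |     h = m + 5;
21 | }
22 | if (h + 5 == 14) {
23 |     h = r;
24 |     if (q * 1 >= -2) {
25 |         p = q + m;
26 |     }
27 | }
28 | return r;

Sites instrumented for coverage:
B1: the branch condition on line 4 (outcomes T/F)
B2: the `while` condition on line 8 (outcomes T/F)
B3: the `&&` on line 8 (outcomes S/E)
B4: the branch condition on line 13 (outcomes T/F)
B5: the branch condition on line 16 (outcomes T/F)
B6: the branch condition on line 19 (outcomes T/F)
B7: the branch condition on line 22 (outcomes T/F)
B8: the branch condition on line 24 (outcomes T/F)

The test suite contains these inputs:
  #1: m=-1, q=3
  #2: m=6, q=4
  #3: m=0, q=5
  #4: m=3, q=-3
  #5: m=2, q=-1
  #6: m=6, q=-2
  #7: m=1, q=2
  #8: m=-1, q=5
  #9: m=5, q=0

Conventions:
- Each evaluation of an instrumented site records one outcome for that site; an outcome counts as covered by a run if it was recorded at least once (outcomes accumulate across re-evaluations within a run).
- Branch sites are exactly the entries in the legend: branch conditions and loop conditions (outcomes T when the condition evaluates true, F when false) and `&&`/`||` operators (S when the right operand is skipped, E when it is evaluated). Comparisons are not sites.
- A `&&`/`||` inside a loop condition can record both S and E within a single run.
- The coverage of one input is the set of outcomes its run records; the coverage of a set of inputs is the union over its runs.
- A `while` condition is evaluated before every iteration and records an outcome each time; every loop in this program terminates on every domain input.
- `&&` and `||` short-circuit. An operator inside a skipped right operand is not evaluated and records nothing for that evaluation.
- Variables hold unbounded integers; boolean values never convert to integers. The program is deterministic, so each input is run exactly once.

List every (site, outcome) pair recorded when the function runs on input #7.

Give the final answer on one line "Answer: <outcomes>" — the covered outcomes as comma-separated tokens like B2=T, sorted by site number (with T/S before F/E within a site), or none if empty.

Tracing the run of input #7 (m=1, q=2):
  B1->F, B3->S, B2->F, B4->T, B5->F, B7->F
collecting distinct outcomes: B1=F, B2=F, B3=S, B4=T, B5=F, B7=F

Answer: B1=F, B2=F, B3=S, B4=T, B5=F, B7=F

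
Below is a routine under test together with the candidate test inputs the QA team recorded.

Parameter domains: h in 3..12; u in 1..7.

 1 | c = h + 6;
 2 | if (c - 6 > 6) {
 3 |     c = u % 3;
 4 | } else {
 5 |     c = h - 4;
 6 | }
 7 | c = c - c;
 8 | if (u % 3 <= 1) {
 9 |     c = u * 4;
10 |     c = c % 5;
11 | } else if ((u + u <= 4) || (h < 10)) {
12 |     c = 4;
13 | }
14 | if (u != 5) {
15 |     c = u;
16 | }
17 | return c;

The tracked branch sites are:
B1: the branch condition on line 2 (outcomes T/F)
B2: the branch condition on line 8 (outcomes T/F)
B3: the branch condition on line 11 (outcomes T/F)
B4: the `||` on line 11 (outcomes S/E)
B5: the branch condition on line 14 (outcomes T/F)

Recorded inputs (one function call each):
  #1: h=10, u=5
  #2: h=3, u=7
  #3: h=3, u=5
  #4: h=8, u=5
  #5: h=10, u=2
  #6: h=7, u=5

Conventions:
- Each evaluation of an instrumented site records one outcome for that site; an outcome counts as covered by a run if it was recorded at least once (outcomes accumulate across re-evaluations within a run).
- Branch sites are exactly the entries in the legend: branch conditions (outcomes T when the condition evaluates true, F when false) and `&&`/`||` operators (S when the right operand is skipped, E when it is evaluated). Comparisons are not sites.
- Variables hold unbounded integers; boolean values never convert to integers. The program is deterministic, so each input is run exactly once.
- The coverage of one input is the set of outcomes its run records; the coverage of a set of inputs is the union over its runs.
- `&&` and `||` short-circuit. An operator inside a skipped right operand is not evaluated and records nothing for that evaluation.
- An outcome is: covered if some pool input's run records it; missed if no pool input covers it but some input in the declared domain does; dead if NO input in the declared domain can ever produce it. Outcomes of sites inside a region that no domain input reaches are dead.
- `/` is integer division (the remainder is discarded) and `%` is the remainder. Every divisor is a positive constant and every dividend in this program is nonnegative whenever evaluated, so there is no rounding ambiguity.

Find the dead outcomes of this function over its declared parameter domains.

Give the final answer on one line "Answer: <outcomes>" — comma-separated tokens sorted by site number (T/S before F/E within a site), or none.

sweeping the full domain (70 inputs) for each outcome:
  reachable outcomes have witnesses, e.g. B1=T (e.g. h=7, u=1), B1=F (e.g. h=3, u=1), B2=T (e.g. h=3, u=1), B2=F (e.g. h=3, u=2)

Answer: none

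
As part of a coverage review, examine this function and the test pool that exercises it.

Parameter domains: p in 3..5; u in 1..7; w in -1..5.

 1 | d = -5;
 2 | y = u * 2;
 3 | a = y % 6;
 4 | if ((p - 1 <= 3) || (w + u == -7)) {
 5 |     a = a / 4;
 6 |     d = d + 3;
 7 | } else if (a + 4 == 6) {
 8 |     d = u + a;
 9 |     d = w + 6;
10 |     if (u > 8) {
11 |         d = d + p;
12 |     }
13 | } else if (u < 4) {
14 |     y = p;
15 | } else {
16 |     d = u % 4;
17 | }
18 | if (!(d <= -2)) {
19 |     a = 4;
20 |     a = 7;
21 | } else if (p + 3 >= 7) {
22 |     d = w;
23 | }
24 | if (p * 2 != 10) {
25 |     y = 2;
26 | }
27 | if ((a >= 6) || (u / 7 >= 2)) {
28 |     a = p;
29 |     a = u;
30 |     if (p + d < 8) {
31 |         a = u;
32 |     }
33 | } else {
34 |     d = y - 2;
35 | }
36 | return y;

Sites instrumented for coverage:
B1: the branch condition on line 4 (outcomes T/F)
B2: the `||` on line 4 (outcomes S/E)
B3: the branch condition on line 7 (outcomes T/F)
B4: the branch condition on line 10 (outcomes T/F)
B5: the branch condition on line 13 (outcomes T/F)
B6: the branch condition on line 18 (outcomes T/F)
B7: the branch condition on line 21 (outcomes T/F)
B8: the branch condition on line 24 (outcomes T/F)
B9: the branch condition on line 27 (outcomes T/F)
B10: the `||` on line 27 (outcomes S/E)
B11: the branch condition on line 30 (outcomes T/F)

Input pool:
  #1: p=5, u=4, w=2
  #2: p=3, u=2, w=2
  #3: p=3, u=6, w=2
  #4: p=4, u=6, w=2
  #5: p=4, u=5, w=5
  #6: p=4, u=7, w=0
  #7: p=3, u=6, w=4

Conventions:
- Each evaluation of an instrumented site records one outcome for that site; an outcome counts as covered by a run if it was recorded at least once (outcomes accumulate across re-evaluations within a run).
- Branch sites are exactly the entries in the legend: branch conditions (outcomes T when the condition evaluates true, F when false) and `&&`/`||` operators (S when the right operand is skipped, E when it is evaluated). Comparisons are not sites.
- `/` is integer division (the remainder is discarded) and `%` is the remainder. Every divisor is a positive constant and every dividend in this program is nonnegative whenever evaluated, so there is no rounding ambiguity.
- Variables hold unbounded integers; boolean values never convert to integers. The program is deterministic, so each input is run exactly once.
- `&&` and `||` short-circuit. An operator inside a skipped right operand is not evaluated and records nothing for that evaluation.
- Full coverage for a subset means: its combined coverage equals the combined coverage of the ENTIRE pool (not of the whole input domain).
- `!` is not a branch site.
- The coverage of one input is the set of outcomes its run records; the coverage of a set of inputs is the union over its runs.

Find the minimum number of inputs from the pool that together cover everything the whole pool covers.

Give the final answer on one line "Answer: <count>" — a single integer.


run #1 (p=5, u=4, w=2) runs B2->E, B1->F, B3->T, B4->F, B6->T, B8->F, B10->S, B9->T, B11->F; records B1=F, B2=E, B3=T, B4=F, B6=T, B8=F, B9=T, B10=S, B11=F
run #2 (p=3, u=2, w=2) runs B2->S, B1->T, B6->F, B7->F, B8->T, B10->E, B9->F; records B1=T, B2=S, B6=F, B7=F, B8=T, B9=F, B10=E
run #3 (p=3, u=6, w=2) runs B2->S, B1->T, B6->F, B7->F, B8->T, B10->E, B9->F; records B1=T, B2=S, B6=F, B7=F, B8=T, B9=F, B10=E
run #4 (p=4, u=6, w=2) runs B2->S, B1->T, B6->F, B7->T, B8->T, B10->E, B9->F; records B1=T, B2=S, B6=F, B7=T, B8=T, B9=F, B10=E
run #5 (p=4, u=5, w=5) runs B2->S, B1->T, B6->F, B7->T, B8->T, B10->E, B9->F; records B1=T, B2=S, B6=F, B7=T, B8=T, B9=F, B10=E
run #6 (p=4, u=7, w=0) runs B2->S, B1->T, B6->F, B7->T, B8->T, B10->E, B9->F; records B1=T, B2=S, B6=F, B7=T, B8=T, B9=F, B10=E
run #7 (p=3, u=6, w=4) runs B2->S, B1->T, B6->F, B7->F, B8->T, B10->E, B9->F; records B1=T, B2=S, B6=F, B7=F, B8=T, B9=F, B10=E
union over all inputs: B1=T, B1=F, B2=S, B2=E, B3=T, B4=F, B6=T, B6=F, B7=T, B7=F, B8=T, B8=F, B9=T, B9=F, B10=S, B10=E, B11=F (17 outcomes)
size 1 is not enough: best union over all size-1 subsets is 9/17
size 2 is not enough: best union over all size-2 subsets is 16/17
size 3: inputs {1, 2, 4} cover all 17 outcomes, and no lexicographically smaller subset of this size does
Answer: 3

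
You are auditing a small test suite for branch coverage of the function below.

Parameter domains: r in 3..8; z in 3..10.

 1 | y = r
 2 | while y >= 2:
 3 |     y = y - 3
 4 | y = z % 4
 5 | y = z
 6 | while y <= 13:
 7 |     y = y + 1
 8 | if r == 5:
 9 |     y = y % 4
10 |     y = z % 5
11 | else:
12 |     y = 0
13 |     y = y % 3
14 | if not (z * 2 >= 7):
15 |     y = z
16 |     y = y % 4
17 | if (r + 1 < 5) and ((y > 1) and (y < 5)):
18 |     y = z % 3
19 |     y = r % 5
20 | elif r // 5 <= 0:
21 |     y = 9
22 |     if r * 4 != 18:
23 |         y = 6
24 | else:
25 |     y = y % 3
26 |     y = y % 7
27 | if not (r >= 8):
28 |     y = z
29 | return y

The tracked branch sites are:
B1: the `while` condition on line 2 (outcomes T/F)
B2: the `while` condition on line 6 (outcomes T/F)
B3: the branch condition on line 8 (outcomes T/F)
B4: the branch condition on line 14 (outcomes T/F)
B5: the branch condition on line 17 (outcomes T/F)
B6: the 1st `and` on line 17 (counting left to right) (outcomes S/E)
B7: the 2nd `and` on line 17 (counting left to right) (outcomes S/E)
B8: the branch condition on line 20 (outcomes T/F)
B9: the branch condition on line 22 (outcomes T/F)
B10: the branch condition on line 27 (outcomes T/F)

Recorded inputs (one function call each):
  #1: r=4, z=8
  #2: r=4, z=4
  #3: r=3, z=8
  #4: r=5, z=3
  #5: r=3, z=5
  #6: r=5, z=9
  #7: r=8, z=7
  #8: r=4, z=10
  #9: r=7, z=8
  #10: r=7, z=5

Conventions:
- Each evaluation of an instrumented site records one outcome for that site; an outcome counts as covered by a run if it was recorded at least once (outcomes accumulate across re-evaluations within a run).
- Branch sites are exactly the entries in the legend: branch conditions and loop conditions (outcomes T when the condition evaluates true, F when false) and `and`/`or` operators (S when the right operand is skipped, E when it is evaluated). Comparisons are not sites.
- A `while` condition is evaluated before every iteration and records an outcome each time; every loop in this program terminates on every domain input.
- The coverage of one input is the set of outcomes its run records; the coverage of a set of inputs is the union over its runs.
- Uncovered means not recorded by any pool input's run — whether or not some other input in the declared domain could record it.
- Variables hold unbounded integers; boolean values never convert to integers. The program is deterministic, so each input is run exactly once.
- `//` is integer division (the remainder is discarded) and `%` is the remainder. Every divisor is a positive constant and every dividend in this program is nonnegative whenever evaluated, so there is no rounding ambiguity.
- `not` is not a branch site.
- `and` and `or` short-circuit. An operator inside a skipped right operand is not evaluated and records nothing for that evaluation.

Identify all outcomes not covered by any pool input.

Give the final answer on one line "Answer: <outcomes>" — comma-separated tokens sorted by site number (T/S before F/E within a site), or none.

input #1, r=4, z=8: events B1->T, B1->F, B2->T, B2->T, B2->T, B2->T, B2->T, B2->T, B2->F, B3->F, B4->F, B6->S, B5->F, B8->T, ...; outcomes B1=T, B1=F, B2=T, B2=F, B3=F, B4=F, B5=F, B6=S, B8=T, B9=T, B10=T
input #2, r=4, z=4: events B1->T, B1->F, B2->T, B2->T, B2->T, B2->T, B2->T, B2->T, B2->T, B2->T, B2->T, B2->T, B2->F, B3->F, ...; outcomes B1=T, B1=F, B2=T, B2=F, B3=F, B4=F, B5=F, B6=S, B8=T, B9=T, B10=T
input #3, r=3, z=8: events B1->T, B1->F, B2->T, B2->T, B2->T, B2->T, B2->T, B2->T, B2->F, B3->F, B4->F, B6->E, B7->S, B5->F, ...; outcomes B1=T, B1=F, B2=T, B2=F, B3=F, B4=F, B5=F, B6=E, B7=S, B8=T, B9=T, B10=T
input #4, r=5, z=3: events B1->T, B1->T, B1->F, B2->T, B2->T, B2->T, B2->T, B2->T, B2->T, B2->T, B2->T, B2->T, B2->T, B2->T, ...; outcomes B1=T, B1=F, B2=T, B2=F, B3=T, B4=T, B5=F, B6=S, B8=F, B10=T
input #5, r=3, z=5: events B1->T, B1->F, B2->T, B2->T, B2->T, B2->T, B2->T, B2->T, B2->T, B2->T, B2->T, B2->F, B3->F, B4->F, ...; outcomes B1=T, B1=F, B2=T, B2=F, B3=F, B4=F, B5=F, B6=E, B7=S, B8=T, B9=T, B10=T
input #6, r=5, z=9: events B1->T, B1->T, B1->F, B2->T, B2->T, B2->T, B2->T, B2->T, B2->F, B3->T, B4->F, B6->S, B5->F, B8->F, ...; outcomes B1=T, B1=F, B2=T, B2=F, B3=T, B4=F, B5=F, B6=S, B8=F, B10=T
input #7, r=8, z=7: events B1->T, B1->T, B1->T, B1->F, B2->T, B2->T, B2->T, B2->T, B2->T, B2->T, B2->T, B2->F, B3->F, B4->F, ...; outcomes B1=T, B1=F, B2=T, B2=F, B3=F, B4=F, B5=F, B6=S, B8=F, B10=F
input #8, r=4, z=10: events B1->T, B1->F, B2->T, B2->T, B2->T, B2->T, B2->F, B3->F, B4->F, B6->S, B5->F, B8->T, B9->T, B10->T; outcomes B1=T, B1=F, B2=T, B2=F, B3=F, B4=F, B5=F, B6=S, B8=T, B9=T, B10=T
input #9, r=7, z=8: events B1->T, B1->T, B1->F, B2->T, B2->T, B2->T, B2->T, B2->T, B2->T, B2->F, B3->F, B4->F, B6->S, B5->F, ...; outcomes B1=T, B1=F, B2=T, B2=F, B3=F, B4=F, B5=F, B6=S, B8=F, B10=T
input #10, r=7, z=5: events B1->T, B1->T, B1->F, B2->T, B2->T, B2->T, B2->T, B2->T, B2->T, B2->T, B2->T, B2->T, B2->F, B3->F, ...; outcomes B1=T, B1=F, B2=T, B2=F, B3=F, B4=F, B5=F, B6=S, B8=F, B10=T
union over the pool: B1=T, B1=F, B2=T, B2=F, B3=T, B3=F, B4=T, B4=F, B5=F, B6=S, B6=E, B7=S, B8=T, B8=F, B9=T, B10=T, B10=F
uncovered (3 of 20): B5=T, B7=E, B9=F

Answer: B5=T, B7=E, B9=F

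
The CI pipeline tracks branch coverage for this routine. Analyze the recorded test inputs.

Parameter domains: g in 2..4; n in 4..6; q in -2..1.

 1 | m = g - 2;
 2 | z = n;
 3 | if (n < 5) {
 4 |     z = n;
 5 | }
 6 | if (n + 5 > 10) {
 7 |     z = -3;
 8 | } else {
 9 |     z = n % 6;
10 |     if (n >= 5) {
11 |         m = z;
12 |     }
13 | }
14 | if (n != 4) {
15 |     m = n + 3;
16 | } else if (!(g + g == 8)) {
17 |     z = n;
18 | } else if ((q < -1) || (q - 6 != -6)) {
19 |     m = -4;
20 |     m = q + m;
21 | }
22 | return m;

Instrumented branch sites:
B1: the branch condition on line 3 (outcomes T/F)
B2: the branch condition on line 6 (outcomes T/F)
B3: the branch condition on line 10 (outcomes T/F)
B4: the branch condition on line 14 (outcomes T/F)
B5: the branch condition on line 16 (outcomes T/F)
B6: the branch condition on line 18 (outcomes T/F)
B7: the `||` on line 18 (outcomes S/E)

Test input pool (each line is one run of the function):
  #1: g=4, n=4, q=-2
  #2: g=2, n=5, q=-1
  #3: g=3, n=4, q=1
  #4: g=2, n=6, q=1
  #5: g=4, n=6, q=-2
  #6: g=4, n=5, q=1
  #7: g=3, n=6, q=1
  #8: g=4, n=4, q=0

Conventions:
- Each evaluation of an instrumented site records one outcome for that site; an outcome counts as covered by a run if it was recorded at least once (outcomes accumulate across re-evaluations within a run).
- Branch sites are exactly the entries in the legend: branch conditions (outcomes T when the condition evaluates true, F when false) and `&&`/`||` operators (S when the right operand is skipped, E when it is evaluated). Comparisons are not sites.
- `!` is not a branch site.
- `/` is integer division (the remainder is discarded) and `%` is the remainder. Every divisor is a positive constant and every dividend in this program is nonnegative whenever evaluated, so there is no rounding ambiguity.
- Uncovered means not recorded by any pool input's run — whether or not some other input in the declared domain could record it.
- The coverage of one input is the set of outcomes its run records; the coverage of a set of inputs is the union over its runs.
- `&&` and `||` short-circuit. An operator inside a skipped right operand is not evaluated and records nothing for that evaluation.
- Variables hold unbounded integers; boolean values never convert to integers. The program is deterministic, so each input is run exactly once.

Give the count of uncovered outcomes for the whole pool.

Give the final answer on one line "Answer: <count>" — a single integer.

test 1 (g=4, n=4, q=-2) fires B1->T, B2->F, B3->F, B4->F, B5->F, B7->S, B6->T; hits B1=T, B2=F, B3=F, B4=F, B5=F, B6=T, B7=S
test 2 (g=2, n=5, q=-1) fires B1->F, B2->F, B3->T, B4->T; hits B1=F, B2=F, B3=T, B4=T
test 3 (g=3, n=4, q=1) fires B1->T, B2->F, B3->F, B4->F, B5->T; hits B1=T, B2=F, B3=F, B4=F, B5=T
test 4 (g=2, n=6, q=1) fires B1->F, B2->T, B4->T; hits B1=F, B2=T, B4=T
test 5 (g=4, n=6, q=-2) fires B1->F, B2->T, B4->T; hits B1=F, B2=T, B4=T
test 6 (g=4, n=5, q=1) fires B1->F, B2->F, B3->T, B4->T; hits B1=F, B2=F, B3=T, B4=T
test 7 (g=3, n=6, q=1) fires B1->F, B2->T, B4->T; hits B1=F, B2=T, B4=T
test 8 (g=4, n=4, q=0) fires B1->T, B2->F, B3->F, B4->F, B5->F, B7->E, B6->F; hits B1=T, B2=F, B3=F, B4=F, B5=F, B6=F, B7=E
union over the pool: B1=T, B1=F, B2=T, B2=F, B3=T, B3=F, B4=T, B4=F, B5=T, B5=F, B6=T, B6=F, B7=S, B7=E
uncovered (0 of 14): none

Answer: 0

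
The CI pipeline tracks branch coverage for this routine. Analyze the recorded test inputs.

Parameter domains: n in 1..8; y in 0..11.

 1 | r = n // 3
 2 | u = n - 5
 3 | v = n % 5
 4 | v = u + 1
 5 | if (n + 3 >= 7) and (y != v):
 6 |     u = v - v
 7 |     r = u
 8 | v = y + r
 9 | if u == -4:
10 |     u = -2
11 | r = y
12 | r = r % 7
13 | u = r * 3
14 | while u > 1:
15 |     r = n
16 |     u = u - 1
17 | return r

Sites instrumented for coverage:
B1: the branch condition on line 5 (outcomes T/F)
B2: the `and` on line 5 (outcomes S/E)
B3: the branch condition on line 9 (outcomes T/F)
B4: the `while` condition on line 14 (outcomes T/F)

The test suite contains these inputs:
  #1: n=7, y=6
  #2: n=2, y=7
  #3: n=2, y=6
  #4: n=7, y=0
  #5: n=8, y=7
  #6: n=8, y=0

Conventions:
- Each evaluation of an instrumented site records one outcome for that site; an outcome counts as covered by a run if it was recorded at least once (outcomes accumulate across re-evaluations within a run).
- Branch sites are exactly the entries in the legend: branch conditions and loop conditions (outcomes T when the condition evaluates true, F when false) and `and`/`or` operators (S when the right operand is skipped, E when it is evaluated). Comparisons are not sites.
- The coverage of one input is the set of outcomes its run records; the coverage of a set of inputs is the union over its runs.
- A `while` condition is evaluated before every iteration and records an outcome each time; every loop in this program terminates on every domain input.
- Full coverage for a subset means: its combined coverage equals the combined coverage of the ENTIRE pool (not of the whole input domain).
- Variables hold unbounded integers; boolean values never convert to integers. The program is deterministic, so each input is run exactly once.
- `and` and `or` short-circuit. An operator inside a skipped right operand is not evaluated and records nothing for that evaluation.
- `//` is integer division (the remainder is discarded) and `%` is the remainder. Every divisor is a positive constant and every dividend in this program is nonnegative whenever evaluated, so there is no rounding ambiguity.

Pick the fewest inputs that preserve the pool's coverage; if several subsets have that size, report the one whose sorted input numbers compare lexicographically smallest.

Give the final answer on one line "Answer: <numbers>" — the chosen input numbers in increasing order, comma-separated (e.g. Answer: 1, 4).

input #1 (n=7, y=6): events B2->E, B1->T, B3->F, B4->T, B4->T, B4->T, B4->T, B4->T, B4->T, B4->T, B4->T, B4->T, B4->T, B4->T, ...; covers B1=T, B2=E, B3=F, B4=T, B4=F
input #2 (n=2, y=7): events B2->S, B1->F, B3->F, B4->F; covers B1=F, B2=S, B3=F, B4=F
input #3 (n=2, y=6): events B2->S, B1->F, B3->F, B4->T, B4->T, B4->T, B4->T, B4->T, B4->T, B4->T, B4->T, B4->T, B4->T, B4->T, ...; covers B1=F, B2=S, B3=F, B4=T, B4=F
input #4 (n=7, y=0): events B2->E, B1->T, B3->F, B4->F; covers B1=T, B2=E, B3=F, B4=F
input #5 (n=8, y=7): events B2->E, B1->T, B3->F, B4->F; covers B1=T, B2=E, B3=F, B4=F
input #6 (n=8, y=0): events B2->E, B1->T, B3->F, B4->F; covers B1=T, B2=E, B3=F, B4=F
together the pool reaches 7 outcomes: B1=T, B1=F, B2=S, B2=E, B3=F, B4=T, B4=F
size 1 is not enough: best union over all size-1 subsets is 5/7
the canonical winner is {1, 2}: size 2, full 7-outcome coverage, earliest index list among size-2 covers

Answer: 1, 2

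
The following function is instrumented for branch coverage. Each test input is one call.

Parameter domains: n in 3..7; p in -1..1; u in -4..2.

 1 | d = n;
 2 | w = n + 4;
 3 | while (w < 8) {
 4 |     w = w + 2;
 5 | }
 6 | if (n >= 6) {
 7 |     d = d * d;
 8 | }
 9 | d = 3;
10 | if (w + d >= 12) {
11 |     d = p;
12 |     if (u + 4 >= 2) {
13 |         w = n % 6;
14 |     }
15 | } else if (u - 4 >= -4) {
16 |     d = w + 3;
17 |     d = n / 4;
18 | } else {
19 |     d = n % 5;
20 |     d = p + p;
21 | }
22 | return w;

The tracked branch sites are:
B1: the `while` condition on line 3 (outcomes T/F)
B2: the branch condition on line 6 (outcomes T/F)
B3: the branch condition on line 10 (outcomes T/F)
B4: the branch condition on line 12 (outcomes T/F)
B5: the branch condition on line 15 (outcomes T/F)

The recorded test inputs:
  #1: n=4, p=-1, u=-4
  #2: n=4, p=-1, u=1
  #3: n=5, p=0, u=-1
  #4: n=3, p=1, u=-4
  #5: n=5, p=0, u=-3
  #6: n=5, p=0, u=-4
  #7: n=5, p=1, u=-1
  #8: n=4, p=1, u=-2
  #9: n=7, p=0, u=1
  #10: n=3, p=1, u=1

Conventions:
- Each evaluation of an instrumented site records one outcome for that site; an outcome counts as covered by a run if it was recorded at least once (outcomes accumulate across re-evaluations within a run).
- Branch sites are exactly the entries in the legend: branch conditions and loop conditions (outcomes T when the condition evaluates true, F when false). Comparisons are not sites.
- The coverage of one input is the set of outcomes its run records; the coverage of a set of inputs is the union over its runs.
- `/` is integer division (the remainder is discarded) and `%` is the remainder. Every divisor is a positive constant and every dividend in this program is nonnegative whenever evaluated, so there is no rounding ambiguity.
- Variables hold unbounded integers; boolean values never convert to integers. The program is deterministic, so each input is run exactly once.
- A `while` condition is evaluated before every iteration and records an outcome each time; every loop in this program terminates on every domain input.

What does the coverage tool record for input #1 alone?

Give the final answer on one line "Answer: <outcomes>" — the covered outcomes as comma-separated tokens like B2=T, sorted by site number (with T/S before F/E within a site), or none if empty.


Event log for input #1 (n=4, p=-1, u=-4):
  B1->F, B2->F, B3->F, B5->F
collecting distinct outcomes: B1=F, B2=F, B3=F, B5=F
Answer: B1=F, B2=F, B3=F, B5=F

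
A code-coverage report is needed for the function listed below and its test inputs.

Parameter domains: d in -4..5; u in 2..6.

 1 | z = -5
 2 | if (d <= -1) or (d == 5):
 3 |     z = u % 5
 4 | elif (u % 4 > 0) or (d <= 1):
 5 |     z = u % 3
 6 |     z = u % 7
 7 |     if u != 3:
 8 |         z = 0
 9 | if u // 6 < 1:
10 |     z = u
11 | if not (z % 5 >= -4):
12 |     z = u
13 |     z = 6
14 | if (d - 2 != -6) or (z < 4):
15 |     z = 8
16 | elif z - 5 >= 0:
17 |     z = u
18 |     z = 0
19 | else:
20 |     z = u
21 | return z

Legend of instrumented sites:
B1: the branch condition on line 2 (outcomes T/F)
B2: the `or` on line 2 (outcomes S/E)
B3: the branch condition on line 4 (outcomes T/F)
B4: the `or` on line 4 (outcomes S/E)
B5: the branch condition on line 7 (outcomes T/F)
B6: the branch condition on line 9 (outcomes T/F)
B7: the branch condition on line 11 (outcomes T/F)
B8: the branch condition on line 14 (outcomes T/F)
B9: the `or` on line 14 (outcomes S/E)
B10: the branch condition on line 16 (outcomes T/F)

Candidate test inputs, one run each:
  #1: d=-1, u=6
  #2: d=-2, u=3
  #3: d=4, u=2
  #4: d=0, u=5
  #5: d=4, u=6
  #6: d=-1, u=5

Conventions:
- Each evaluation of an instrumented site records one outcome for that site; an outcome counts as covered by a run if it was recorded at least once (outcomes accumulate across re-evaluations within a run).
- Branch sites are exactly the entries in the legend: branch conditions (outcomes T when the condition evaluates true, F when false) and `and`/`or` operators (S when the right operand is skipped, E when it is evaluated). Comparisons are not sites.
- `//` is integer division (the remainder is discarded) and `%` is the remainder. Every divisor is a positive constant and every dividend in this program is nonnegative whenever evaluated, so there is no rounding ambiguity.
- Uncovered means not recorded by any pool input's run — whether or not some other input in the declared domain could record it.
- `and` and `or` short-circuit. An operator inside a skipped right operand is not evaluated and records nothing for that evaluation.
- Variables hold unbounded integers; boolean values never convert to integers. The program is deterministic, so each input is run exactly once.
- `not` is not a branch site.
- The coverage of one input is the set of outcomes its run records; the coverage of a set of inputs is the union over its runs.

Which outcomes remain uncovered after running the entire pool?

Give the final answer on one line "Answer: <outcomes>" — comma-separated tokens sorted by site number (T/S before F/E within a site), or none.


#1 (d=-1, u=6) -> covered: B1=T, B2=S, B6=F, B7=F, B8=T, B9=S
#2 (d=-2, u=3) -> covered: B1=T, B2=S, B6=T, B7=F, B8=T, B9=S
#3 (d=4, u=2) -> covered: B1=F, B2=E, B3=T, B4=S, B5=T, B6=T, B7=F, B8=T, B9=S
#4 (d=0, u=5) -> covered: B1=F, B2=E, B3=T, B4=S, B5=T, B6=T, B7=F, B8=T, B9=S
#5 (d=4, u=6) -> covered: B1=F, B2=E, B3=T, B4=S, B5=T, B6=F, B7=F, B8=T, B9=S
#6 (d=-1, u=5) -> covered: B1=T, B2=S, B6=T, B7=F, B8=T, B9=S
union over the pool: B1=T, B1=F, B2=S, B2=E, B3=T, B4=S, B5=T, B6=T, B6=F, B7=F, B8=T, B9=S
uncovered (8 of 20): B3=F, B4=E, B5=F, B7=T, B8=F, B9=E, B10=T, B10=F
Answer: B3=F, B4=E, B5=F, B7=T, B8=F, B9=E, B10=T, B10=F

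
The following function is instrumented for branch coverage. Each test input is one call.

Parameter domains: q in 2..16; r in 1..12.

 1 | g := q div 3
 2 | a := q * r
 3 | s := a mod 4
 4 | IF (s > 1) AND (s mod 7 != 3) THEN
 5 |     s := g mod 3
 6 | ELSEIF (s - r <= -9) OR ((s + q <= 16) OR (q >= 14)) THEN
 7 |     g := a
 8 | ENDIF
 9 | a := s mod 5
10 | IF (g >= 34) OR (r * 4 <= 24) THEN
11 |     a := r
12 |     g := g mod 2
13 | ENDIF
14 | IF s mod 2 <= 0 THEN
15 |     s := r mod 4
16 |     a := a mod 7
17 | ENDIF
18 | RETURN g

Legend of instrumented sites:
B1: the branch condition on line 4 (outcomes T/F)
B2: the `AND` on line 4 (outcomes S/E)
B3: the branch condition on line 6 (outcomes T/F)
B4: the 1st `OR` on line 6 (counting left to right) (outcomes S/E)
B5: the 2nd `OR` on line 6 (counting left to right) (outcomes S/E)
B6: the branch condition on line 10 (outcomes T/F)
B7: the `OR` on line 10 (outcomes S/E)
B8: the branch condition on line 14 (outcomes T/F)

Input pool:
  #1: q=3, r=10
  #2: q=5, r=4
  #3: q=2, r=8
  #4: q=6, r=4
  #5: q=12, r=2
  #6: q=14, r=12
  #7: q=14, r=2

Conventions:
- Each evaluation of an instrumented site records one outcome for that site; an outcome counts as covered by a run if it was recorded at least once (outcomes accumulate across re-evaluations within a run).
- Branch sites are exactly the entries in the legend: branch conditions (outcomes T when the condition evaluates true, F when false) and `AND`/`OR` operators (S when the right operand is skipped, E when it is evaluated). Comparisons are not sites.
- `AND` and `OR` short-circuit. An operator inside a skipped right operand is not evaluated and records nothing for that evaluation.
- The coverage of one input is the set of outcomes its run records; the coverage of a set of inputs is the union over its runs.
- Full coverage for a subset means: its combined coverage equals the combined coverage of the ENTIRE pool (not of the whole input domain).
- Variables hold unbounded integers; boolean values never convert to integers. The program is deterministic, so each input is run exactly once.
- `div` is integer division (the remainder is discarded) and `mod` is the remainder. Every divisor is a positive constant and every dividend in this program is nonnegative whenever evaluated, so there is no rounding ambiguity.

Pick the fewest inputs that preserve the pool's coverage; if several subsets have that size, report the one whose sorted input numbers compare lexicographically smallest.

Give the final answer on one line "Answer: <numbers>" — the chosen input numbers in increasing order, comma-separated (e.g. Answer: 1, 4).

input #1, q=3, r=10: outcomes B1=T, B2=E, B6=F, B7=E, B8=F
input #2, q=5, r=4: outcomes B1=F, B2=S, B3=T, B4=E, B5=S, B6=T, B7=E, B8=T
input #3, q=2, r=8: outcomes B1=F, B2=S, B3=T, B4=E, B5=S, B6=F, B7=E, B8=T
input #4, q=6, r=4: outcomes B1=F, B2=S, B3=T, B4=E, B5=S, B6=T, B7=E, B8=T
input #5, q=12, r=2: outcomes B1=F, B2=S, B3=T, B4=E, B5=S, B6=T, B7=E, B8=T
input #6, q=14, r=12: outcomes B1=F, B2=S, B3=T, B4=S, B6=T, B7=S, B8=T
input #7, q=14, r=2: outcomes B1=F, B2=S, B3=T, B4=E, B5=S, B6=T, B7=E, B8=T
together the pool reaches 14 outcomes: B1=T, B1=F, B2=S, B2=E, B3=T, B4=S, B4=E, B5=S, B6=T, B6=F, B7=S, B7=E, B8=T, B8=F
every size-1 subset falls short of the 14 outcomes (best: 8/14)
every size-2 subset falls short of the 14 outcomes (best: 12/14)
the canonical winner is {1, 2, 6}: size 3, full 14-outcome coverage, earliest index list among size-3 covers

Answer: 1, 2, 6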